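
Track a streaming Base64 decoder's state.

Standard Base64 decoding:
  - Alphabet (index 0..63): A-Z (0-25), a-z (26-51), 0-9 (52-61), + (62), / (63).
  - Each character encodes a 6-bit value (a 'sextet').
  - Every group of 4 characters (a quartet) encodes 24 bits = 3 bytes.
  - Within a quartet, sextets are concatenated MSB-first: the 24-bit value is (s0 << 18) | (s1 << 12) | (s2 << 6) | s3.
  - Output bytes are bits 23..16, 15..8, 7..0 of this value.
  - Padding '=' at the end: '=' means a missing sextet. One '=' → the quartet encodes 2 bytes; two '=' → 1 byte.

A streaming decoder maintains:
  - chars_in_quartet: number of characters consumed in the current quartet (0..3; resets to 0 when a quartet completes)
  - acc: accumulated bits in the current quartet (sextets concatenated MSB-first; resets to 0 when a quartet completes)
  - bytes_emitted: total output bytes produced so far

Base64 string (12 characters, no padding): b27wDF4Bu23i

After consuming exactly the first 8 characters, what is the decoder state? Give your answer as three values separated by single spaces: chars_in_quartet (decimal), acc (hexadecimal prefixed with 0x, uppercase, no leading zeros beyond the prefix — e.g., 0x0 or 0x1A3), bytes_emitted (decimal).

Answer: 0 0x0 6

Derivation:
After char 0 ('b'=27): chars_in_quartet=1 acc=0x1B bytes_emitted=0
After char 1 ('2'=54): chars_in_quartet=2 acc=0x6F6 bytes_emitted=0
After char 2 ('7'=59): chars_in_quartet=3 acc=0x1BDBB bytes_emitted=0
After char 3 ('w'=48): chars_in_quartet=4 acc=0x6F6EF0 -> emit 6F 6E F0, reset; bytes_emitted=3
After char 4 ('D'=3): chars_in_quartet=1 acc=0x3 bytes_emitted=3
After char 5 ('F'=5): chars_in_quartet=2 acc=0xC5 bytes_emitted=3
After char 6 ('4'=56): chars_in_quartet=3 acc=0x3178 bytes_emitted=3
After char 7 ('B'=1): chars_in_quartet=4 acc=0xC5E01 -> emit 0C 5E 01, reset; bytes_emitted=6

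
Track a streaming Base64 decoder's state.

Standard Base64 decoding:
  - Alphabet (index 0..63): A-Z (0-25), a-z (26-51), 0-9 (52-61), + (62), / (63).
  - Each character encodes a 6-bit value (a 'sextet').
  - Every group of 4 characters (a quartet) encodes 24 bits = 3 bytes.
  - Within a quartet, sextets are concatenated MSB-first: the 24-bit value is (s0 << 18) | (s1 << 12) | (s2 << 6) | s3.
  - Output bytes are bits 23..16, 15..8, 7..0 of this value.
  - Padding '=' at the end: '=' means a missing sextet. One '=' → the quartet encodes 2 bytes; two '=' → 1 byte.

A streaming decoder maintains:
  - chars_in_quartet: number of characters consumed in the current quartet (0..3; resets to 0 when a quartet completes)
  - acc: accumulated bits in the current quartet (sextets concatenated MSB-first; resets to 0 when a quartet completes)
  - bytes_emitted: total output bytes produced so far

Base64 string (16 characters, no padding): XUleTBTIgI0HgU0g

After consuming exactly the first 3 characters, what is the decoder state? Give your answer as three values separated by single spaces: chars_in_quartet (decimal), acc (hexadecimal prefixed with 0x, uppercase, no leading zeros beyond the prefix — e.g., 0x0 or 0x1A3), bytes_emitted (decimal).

Answer: 3 0x17525 0

Derivation:
After char 0 ('X'=23): chars_in_quartet=1 acc=0x17 bytes_emitted=0
After char 1 ('U'=20): chars_in_quartet=2 acc=0x5D4 bytes_emitted=0
After char 2 ('l'=37): chars_in_quartet=3 acc=0x17525 bytes_emitted=0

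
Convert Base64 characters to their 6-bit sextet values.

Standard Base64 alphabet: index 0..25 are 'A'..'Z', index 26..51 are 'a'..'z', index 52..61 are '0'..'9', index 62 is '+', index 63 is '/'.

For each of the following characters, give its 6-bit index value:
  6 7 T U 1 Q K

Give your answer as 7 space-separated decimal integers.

Answer: 58 59 19 20 53 16 10

Derivation:
'6': 0..9 range, 52 + ord('6') − ord('0') = 58
'7': 0..9 range, 52 + ord('7') − ord('0') = 59
'T': A..Z range, ord('T') − ord('A') = 19
'U': A..Z range, ord('U') − ord('A') = 20
'1': 0..9 range, 52 + ord('1') − ord('0') = 53
'Q': A..Z range, ord('Q') − ord('A') = 16
'K': A..Z range, ord('K') − ord('A') = 10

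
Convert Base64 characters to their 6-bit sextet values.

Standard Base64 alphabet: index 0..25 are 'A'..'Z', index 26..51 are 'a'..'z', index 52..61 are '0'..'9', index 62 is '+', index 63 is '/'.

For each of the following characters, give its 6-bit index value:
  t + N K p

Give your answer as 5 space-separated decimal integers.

't': a..z range, 26 + ord('t') − ord('a') = 45
'+': index 62
'N': A..Z range, ord('N') − ord('A') = 13
'K': A..Z range, ord('K') − ord('A') = 10
'p': a..z range, 26 + ord('p') − ord('a') = 41

Answer: 45 62 13 10 41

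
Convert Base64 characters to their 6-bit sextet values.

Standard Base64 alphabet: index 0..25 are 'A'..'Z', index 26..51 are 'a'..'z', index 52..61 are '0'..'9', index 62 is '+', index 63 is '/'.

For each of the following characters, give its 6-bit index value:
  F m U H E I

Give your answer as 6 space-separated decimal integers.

Answer: 5 38 20 7 4 8

Derivation:
'F': A..Z range, ord('F') − ord('A') = 5
'm': a..z range, 26 + ord('m') − ord('a') = 38
'U': A..Z range, ord('U') − ord('A') = 20
'H': A..Z range, ord('H') − ord('A') = 7
'E': A..Z range, ord('E') − ord('A') = 4
'I': A..Z range, ord('I') − ord('A') = 8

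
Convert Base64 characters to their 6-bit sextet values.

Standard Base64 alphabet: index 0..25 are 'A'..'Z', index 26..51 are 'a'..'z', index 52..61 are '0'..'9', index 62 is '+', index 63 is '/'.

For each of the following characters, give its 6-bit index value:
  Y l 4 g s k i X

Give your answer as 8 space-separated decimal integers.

'Y': A..Z range, ord('Y') − ord('A') = 24
'l': a..z range, 26 + ord('l') − ord('a') = 37
'4': 0..9 range, 52 + ord('4') − ord('0') = 56
'g': a..z range, 26 + ord('g') − ord('a') = 32
's': a..z range, 26 + ord('s') − ord('a') = 44
'k': a..z range, 26 + ord('k') − ord('a') = 36
'i': a..z range, 26 + ord('i') − ord('a') = 34
'X': A..Z range, ord('X') − ord('A') = 23

Answer: 24 37 56 32 44 36 34 23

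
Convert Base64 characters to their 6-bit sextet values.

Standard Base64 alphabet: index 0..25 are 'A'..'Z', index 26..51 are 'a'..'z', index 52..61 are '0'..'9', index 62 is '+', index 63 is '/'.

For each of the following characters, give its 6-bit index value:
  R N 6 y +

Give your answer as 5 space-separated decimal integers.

'R': A..Z range, ord('R') − ord('A') = 17
'N': A..Z range, ord('N') − ord('A') = 13
'6': 0..9 range, 52 + ord('6') − ord('0') = 58
'y': a..z range, 26 + ord('y') − ord('a') = 50
'+': index 62

Answer: 17 13 58 50 62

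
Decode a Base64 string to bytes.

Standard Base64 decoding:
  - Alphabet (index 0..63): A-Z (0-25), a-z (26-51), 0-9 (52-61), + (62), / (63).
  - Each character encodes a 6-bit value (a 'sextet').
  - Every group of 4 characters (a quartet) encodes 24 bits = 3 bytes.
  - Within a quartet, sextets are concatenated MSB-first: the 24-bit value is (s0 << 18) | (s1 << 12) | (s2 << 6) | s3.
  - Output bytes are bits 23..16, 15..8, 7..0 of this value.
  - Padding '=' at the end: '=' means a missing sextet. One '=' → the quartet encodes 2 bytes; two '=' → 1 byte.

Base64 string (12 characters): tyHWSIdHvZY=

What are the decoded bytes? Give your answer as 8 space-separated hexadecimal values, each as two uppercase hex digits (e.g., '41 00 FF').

After char 0 ('t'=45): chars_in_quartet=1 acc=0x2D bytes_emitted=0
After char 1 ('y'=50): chars_in_quartet=2 acc=0xB72 bytes_emitted=0
After char 2 ('H'=7): chars_in_quartet=3 acc=0x2DC87 bytes_emitted=0
After char 3 ('W'=22): chars_in_quartet=4 acc=0xB721D6 -> emit B7 21 D6, reset; bytes_emitted=3
After char 4 ('S'=18): chars_in_quartet=1 acc=0x12 bytes_emitted=3
After char 5 ('I'=8): chars_in_quartet=2 acc=0x488 bytes_emitted=3
After char 6 ('d'=29): chars_in_quartet=3 acc=0x1221D bytes_emitted=3
After char 7 ('H'=7): chars_in_quartet=4 acc=0x488747 -> emit 48 87 47, reset; bytes_emitted=6
After char 8 ('v'=47): chars_in_quartet=1 acc=0x2F bytes_emitted=6
After char 9 ('Z'=25): chars_in_quartet=2 acc=0xBD9 bytes_emitted=6
After char 10 ('Y'=24): chars_in_quartet=3 acc=0x2F658 bytes_emitted=6
Padding '=': partial quartet acc=0x2F658 -> emit BD 96; bytes_emitted=8

Answer: B7 21 D6 48 87 47 BD 96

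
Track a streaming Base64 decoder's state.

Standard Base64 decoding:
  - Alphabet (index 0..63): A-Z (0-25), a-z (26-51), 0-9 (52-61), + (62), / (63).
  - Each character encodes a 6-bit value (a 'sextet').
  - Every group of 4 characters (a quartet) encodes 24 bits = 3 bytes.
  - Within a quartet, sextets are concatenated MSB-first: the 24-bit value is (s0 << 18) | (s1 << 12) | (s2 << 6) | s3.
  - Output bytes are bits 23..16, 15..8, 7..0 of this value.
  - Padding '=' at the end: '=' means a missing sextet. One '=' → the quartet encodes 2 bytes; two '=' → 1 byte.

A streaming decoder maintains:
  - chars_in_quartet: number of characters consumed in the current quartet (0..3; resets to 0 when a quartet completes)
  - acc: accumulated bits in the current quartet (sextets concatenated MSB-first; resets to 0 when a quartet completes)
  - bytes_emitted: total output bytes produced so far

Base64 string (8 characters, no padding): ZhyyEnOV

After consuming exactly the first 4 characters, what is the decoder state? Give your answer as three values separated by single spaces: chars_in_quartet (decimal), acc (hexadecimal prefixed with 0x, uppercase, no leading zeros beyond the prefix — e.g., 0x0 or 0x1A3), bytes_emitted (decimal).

Answer: 0 0x0 3

Derivation:
After char 0 ('Z'=25): chars_in_quartet=1 acc=0x19 bytes_emitted=0
After char 1 ('h'=33): chars_in_quartet=2 acc=0x661 bytes_emitted=0
After char 2 ('y'=50): chars_in_quartet=3 acc=0x19872 bytes_emitted=0
After char 3 ('y'=50): chars_in_quartet=4 acc=0x661CB2 -> emit 66 1C B2, reset; bytes_emitted=3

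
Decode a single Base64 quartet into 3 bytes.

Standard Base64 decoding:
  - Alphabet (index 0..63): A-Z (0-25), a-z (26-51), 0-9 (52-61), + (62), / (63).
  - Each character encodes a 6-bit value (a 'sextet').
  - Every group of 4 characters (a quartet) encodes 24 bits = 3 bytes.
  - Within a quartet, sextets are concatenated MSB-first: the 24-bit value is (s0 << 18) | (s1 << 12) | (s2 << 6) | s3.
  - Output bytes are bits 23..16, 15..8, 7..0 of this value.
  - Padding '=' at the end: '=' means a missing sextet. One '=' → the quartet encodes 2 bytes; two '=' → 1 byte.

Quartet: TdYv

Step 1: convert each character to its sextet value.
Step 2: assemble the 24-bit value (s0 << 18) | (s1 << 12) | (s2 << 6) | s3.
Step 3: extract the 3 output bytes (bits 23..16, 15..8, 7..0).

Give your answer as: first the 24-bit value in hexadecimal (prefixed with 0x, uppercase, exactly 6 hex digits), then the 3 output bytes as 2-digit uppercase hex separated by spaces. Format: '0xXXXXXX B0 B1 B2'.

Sextets: T=19, d=29, Y=24, v=47
24-bit: (19<<18) | (29<<12) | (24<<6) | 47
      = 0x4C0000 | 0x01D000 | 0x000600 | 0x00002F
      = 0x4DD62F
Bytes: (v>>16)&0xFF=4D, (v>>8)&0xFF=D6, v&0xFF=2F

Answer: 0x4DD62F 4D D6 2F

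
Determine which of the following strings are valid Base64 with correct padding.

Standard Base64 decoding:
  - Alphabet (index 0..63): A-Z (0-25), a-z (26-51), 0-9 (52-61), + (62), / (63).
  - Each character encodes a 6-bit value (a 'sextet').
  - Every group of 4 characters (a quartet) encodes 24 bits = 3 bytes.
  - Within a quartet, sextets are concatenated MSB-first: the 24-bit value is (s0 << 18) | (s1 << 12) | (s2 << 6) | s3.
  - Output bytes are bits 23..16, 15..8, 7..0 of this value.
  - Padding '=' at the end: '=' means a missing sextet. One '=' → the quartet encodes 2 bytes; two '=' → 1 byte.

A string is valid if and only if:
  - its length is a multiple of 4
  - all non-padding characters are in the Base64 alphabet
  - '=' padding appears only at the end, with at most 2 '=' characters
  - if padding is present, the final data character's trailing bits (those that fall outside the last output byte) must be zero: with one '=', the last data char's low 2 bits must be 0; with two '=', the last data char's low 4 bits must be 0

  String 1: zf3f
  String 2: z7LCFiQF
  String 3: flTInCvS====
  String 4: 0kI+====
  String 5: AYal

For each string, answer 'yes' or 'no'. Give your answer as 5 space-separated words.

String 1: 'zf3f' → valid
String 2: 'z7LCFiQF' → valid
String 3: 'flTInCvS====' → invalid (4 pad chars (max 2))
String 4: '0kI+====' → invalid (4 pad chars (max 2))
String 5: 'AYal' → valid

Answer: yes yes no no yes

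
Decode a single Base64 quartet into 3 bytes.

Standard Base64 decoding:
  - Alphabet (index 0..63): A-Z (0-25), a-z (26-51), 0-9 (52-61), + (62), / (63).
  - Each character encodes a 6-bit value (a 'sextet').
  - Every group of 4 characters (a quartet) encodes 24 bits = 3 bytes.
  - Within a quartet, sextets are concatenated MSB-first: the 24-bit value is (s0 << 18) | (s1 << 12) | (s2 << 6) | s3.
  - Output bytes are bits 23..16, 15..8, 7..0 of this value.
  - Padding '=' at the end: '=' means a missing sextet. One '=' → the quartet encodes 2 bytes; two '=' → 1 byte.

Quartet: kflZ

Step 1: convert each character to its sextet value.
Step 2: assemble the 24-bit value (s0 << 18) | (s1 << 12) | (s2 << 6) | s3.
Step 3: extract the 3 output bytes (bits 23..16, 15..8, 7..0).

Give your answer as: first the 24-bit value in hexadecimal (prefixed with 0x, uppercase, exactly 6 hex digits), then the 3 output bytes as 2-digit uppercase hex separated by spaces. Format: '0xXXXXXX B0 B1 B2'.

Sextets: k=36, f=31, l=37, Z=25
24-bit: (36<<18) | (31<<12) | (37<<6) | 25
      = 0x900000 | 0x01F000 | 0x000940 | 0x000019
      = 0x91F959
Bytes: (v>>16)&0xFF=91, (v>>8)&0xFF=F9, v&0xFF=59

Answer: 0x91F959 91 F9 59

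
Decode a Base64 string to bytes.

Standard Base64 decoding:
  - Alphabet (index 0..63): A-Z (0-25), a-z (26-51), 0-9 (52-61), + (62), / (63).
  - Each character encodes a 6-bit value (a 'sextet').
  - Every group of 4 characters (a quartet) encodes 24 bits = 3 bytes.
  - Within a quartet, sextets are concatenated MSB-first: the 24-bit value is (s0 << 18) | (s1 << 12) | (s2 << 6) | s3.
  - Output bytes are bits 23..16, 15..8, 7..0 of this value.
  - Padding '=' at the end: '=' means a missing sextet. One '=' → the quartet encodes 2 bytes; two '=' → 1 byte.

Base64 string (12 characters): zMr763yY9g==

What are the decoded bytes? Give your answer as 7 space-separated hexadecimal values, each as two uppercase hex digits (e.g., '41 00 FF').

Answer: CC CA FB EB 7C 98 F6

Derivation:
After char 0 ('z'=51): chars_in_quartet=1 acc=0x33 bytes_emitted=0
After char 1 ('M'=12): chars_in_quartet=2 acc=0xCCC bytes_emitted=0
After char 2 ('r'=43): chars_in_quartet=3 acc=0x3332B bytes_emitted=0
After char 3 ('7'=59): chars_in_quartet=4 acc=0xCCCAFB -> emit CC CA FB, reset; bytes_emitted=3
After char 4 ('6'=58): chars_in_quartet=1 acc=0x3A bytes_emitted=3
After char 5 ('3'=55): chars_in_quartet=2 acc=0xEB7 bytes_emitted=3
After char 6 ('y'=50): chars_in_quartet=3 acc=0x3ADF2 bytes_emitted=3
After char 7 ('Y'=24): chars_in_quartet=4 acc=0xEB7C98 -> emit EB 7C 98, reset; bytes_emitted=6
After char 8 ('9'=61): chars_in_quartet=1 acc=0x3D bytes_emitted=6
After char 9 ('g'=32): chars_in_quartet=2 acc=0xF60 bytes_emitted=6
Padding '==': partial quartet acc=0xF60 -> emit F6; bytes_emitted=7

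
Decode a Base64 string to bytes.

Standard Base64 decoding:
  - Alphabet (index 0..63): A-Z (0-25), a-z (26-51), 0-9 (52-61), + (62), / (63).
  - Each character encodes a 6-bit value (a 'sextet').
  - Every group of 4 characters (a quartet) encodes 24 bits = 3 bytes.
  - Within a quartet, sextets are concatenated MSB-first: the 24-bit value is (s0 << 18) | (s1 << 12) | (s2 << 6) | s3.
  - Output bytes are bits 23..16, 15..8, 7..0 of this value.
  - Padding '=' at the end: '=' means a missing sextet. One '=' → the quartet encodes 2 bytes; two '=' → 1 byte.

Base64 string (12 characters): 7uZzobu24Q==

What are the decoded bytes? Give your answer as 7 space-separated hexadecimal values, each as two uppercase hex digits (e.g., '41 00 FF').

Answer: EE E6 73 A1 BB B6 E1

Derivation:
After char 0 ('7'=59): chars_in_quartet=1 acc=0x3B bytes_emitted=0
After char 1 ('u'=46): chars_in_quartet=2 acc=0xEEE bytes_emitted=0
After char 2 ('Z'=25): chars_in_quartet=3 acc=0x3BB99 bytes_emitted=0
After char 3 ('z'=51): chars_in_quartet=4 acc=0xEEE673 -> emit EE E6 73, reset; bytes_emitted=3
After char 4 ('o'=40): chars_in_quartet=1 acc=0x28 bytes_emitted=3
After char 5 ('b'=27): chars_in_quartet=2 acc=0xA1B bytes_emitted=3
After char 6 ('u'=46): chars_in_quartet=3 acc=0x286EE bytes_emitted=3
After char 7 ('2'=54): chars_in_quartet=4 acc=0xA1BBB6 -> emit A1 BB B6, reset; bytes_emitted=6
After char 8 ('4'=56): chars_in_quartet=1 acc=0x38 bytes_emitted=6
After char 9 ('Q'=16): chars_in_quartet=2 acc=0xE10 bytes_emitted=6
Padding '==': partial quartet acc=0xE10 -> emit E1; bytes_emitted=7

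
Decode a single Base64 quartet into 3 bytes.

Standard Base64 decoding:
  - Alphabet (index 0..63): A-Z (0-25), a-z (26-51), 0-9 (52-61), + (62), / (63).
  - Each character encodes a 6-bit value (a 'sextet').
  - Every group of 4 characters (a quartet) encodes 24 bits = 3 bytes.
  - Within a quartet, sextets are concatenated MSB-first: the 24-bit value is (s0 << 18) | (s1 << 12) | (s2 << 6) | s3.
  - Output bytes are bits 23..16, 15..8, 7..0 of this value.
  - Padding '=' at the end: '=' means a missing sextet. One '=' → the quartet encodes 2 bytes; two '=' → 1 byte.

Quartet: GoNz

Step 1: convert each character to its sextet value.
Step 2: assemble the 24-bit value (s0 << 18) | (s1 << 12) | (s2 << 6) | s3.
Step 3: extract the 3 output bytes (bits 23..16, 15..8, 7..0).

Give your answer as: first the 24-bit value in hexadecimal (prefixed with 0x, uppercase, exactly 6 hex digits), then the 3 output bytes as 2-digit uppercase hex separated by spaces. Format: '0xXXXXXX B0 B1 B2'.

Answer: 0x1A8373 1A 83 73

Derivation:
Sextets: G=6, o=40, N=13, z=51
24-bit: (6<<18) | (40<<12) | (13<<6) | 51
      = 0x180000 | 0x028000 | 0x000340 | 0x000033
      = 0x1A8373
Bytes: (v>>16)&0xFF=1A, (v>>8)&0xFF=83, v&0xFF=73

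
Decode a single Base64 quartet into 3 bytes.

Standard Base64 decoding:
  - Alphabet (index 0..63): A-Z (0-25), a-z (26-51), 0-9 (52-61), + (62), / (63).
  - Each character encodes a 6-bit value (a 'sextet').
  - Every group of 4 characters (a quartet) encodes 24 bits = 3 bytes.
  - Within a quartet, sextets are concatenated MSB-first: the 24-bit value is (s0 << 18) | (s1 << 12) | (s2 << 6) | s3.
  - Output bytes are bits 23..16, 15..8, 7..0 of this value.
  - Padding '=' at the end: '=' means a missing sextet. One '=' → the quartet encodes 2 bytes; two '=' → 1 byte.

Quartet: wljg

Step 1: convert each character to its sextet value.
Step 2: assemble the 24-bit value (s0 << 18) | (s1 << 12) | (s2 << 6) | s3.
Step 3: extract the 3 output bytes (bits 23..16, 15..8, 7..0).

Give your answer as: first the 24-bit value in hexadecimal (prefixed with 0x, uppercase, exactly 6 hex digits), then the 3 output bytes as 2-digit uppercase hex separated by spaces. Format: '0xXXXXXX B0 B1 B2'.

Answer: 0xC258E0 C2 58 E0

Derivation:
Sextets: w=48, l=37, j=35, g=32
24-bit: (48<<18) | (37<<12) | (35<<6) | 32
      = 0xC00000 | 0x025000 | 0x0008C0 | 0x000020
      = 0xC258E0
Bytes: (v>>16)&0xFF=C2, (v>>8)&0xFF=58, v&0xFF=E0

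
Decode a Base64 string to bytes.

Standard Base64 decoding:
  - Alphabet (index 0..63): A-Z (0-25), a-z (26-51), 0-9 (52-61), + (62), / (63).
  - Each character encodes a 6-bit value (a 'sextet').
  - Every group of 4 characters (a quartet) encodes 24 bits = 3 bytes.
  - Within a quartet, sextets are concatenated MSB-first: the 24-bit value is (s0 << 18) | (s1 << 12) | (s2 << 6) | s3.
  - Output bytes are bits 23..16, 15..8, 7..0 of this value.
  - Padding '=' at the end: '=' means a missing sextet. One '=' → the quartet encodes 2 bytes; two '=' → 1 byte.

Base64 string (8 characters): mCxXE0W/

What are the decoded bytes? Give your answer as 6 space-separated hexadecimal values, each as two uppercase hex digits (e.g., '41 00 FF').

After char 0 ('m'=38): chars_in_quartet=1 acc=0x26 bytes_emitted=0
After char 1 ('C'=2): chars_in_quartet=2 acc=0x982 bytes_emitted=0
After char 2 ('x'=49): chars_in_quartet=3 acc=0x260B1 bytes_emitted=0
After char 3 ('X'=23): chars_in_quartet=4 acc=0x982C57 -> emit 98 2C 57, reset; bytes_emitted=3
After char 4 ('E'=4): chars_in_quartet=1 acc=0x4 bytes_emitted=3
After char 5 ('0'=52): chars_in_quartet=2 acc=0x134 bytes_emitted=3
After char 6 ('W'=22): chars_in_quartet=3 acc=0x4D16 bytes_emitted=3
After char 7 ('/'=63): chars_in_quartet=4 acc=0x1345BF -> emit 13 45 BF, reset; bytes_emitted=6

Answer: 98 2C 57 13 45 BF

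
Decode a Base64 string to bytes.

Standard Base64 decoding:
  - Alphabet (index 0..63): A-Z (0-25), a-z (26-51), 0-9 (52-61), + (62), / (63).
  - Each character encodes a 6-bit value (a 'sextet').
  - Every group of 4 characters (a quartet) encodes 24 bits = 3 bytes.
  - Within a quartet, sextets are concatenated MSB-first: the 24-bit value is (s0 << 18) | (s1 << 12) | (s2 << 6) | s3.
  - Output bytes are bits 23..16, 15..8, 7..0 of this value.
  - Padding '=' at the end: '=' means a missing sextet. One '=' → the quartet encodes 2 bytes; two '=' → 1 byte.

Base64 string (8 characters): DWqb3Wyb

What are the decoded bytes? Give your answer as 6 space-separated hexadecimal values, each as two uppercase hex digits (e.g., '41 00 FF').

After char 0 ('D'=3): chars_in_quartet=1 acc=0x3 bytes_emitted=0
After char 1 ('W'=22): chars_in_quartet=2 acc=0xD6 bytes_emitted=0
After char 2 ('q'=42): chars_in_quartet=3 acc=0x35AA bytes_emitted=0
After char 3 ('b'=27): chars_in_quartet=4 acc=0xD6A9B -> emit 0D 6A 9B, reset; bytes_emitted=3
After char 4 ('3'=55): chars_in_quartet=1 acc=0x37 bytes_emitted=3
After char 5 ('W'=22): chars_in_quartet=2 acc=0xDD6 bytes_emitted=3
After char 6 ('y'=50): chars_in_quartet=3 acc=0x375B2 bytes_emitted=3
After char 7 ('b'=27): chars_in_quartet=4 acc=0xDD6C9B -> emit DD 6C 9B, reset; bytes_emitted=6

Answer: 0D 6A 9B DD 6C 9B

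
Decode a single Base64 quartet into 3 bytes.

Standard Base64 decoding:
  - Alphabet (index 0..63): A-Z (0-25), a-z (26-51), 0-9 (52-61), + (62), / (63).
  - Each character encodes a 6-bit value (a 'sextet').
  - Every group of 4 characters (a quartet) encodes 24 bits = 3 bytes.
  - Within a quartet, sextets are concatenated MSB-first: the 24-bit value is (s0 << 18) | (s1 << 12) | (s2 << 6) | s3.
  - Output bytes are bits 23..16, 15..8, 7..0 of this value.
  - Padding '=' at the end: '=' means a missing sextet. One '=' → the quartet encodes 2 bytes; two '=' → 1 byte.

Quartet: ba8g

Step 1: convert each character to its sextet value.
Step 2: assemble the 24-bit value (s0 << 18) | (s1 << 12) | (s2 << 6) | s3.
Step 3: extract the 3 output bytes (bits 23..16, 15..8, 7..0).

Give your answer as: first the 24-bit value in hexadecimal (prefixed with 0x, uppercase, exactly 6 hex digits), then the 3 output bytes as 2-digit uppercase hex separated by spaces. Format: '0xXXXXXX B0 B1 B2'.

Answer: 0x6DAF20 6D AF 20

Derivation:
Sextets: b=27, a=26, 8=60, g=32
24-bit: (27<<18) | (26<<12) | (60<<6) | 32
      = 0x6C0000 | 0x01A000 | 0x000F00 | 0x000020
      = 0x6DAF20
Bytes: (v>>16)&0xFF=6D, (v>>8)&0xFF=AF, v&0xFF=20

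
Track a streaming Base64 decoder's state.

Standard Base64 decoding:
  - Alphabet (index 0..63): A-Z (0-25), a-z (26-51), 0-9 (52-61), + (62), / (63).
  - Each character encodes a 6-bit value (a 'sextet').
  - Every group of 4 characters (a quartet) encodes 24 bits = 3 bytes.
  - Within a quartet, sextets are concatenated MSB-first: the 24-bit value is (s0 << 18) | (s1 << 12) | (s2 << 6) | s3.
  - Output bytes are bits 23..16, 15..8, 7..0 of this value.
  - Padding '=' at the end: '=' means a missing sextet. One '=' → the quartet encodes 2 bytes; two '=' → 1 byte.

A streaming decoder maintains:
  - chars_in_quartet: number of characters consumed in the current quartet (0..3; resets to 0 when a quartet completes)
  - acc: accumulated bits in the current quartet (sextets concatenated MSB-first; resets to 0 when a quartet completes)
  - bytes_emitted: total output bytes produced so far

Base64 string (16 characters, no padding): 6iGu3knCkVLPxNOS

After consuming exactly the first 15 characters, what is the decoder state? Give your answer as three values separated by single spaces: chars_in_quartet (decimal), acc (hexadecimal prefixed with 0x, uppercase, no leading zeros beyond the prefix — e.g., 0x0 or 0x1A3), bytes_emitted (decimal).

Answer: 3 0x3134E 9

Derivation:
After char 0 ('6'=58): chars_in_quartet=1 acc=0x3A bytes_emitted=0
After char 1 ('i'=34): chars_in_quartet=2 acc=0xEA2 bytes_emitted=0
After char 2 ('G'=6): chars_in_quartet=3 acc=0x3A886 bytes_emitted=0
After char 3 ('u'=46): chars_in_quartet=4 acc=0xEA21AE -> emit EA 21 AE, reset; bytes_emitted=3
After char 4 ('3'=55): chars_in_quartet=1 acc=0x37 bytes_emitted=3
After char 5 ('k'=36): chars_in_quartet=2 acc=0xDE4 bytes_emitted=3
After char 6 ('n'=39): chars_in_quartet=3 acc=0x37927 bytes_emitted=3
After char 7 ('C'=2): chars_in_quartet=4 acc=0xDE49C2 -> emit DE 49 C2, reset; bytes_emitted=6
After char 8 ('k'=36): chars_in_quartet=1 acc=0x24 bytes_emitted=6
After char 9 ('V'=21): chars_in_quartet=2 acc=0x915 bytes_emitted=6
After char 10 ('L'=11): chars_in_quartet=3 acc=0x2454B bytes_emitted=6
After char 11 ('P'=15): chars_in_quartet=4 acc=0x9152CF -> emit 91 52 CF, reset; bytes_emitted=9
After char 12 ('x'=49): chars_in_quartet=1 acc=0x31 bytes_emitted=9
After char 13 ('N'=13): chars_in_quartet=2 acc=0xC4D bytes_emitted=9
After char 14 ('O'=14): chars_in_quartet=3 acc=0x3134E bytes_emitted=9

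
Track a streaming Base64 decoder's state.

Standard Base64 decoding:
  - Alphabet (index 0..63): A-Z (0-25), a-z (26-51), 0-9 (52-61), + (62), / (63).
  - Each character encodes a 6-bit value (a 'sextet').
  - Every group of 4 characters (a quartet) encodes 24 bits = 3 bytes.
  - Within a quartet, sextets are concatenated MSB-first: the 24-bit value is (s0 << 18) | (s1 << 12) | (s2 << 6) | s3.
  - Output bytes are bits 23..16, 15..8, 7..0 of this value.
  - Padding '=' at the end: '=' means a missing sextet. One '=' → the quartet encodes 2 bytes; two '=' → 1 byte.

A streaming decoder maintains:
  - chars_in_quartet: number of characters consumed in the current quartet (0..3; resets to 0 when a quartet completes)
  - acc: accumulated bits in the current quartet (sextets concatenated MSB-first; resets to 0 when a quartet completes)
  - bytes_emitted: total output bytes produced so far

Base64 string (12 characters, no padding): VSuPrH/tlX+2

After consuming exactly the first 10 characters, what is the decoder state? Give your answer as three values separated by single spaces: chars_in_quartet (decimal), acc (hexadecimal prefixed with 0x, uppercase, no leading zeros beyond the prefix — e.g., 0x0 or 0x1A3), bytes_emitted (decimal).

Answer: 2 0x957 6

Derivation:
After char 0 ('V'=21): chars_in_quartet=1 acc=0x15 bytes_emitted=0
After char 1 ('S'=18): chars_in_quartet=2 acc=0x552 bytes_emitted=0
After char 2 ('u'=46): chars_in_quartet=3 acc=0x154AE bytes_emitted=0
After char 3 ('P'=15): chars_in_quartet=4 acc=0x552B8F -> emit 55 2B 8F, reset; bytes_emitted=3
After char 4 ('r'=43): chars_in_quartet=1 acc=0x2B bytes_emitted=3
After char 5 ('H'=7): chars_in_quartet=2 acc=0xAC7 bytes_emitted=3
After char 6 ('/'=63): chars_in_quartet=3 acc=0x2B1FF bytes_emitted=3
After char 7 ('t'=45): chars_in_quartet=4 acc=0xAC7FED -> emit AC 7F ED, reset; bytes_emitted=6
After char 8 ('l'=37): chars_in_quartet=1 acc=0x25 bytes_emitted=6
After char 9 ('X'=23): chars_in_quartet=2 acc=0x957 bytes_emitted=6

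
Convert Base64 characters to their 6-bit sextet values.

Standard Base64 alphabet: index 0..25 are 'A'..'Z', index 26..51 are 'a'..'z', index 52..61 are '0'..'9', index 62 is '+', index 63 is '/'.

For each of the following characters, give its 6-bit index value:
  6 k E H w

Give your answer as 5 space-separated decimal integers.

'6': 0..9 range, 52 + ord('6') − ord('0') = 58
'k': a..z range, 26 + ord('k') − ord('a') = 36
'E': A..Z range, ord('E') − ord('A') = 4
'H': A..Z range, ord('H') − ord('A') = 7
'w': a..z range, 26 + ord('w') − ord('a') = 48

Answer: 58 36 4 7 48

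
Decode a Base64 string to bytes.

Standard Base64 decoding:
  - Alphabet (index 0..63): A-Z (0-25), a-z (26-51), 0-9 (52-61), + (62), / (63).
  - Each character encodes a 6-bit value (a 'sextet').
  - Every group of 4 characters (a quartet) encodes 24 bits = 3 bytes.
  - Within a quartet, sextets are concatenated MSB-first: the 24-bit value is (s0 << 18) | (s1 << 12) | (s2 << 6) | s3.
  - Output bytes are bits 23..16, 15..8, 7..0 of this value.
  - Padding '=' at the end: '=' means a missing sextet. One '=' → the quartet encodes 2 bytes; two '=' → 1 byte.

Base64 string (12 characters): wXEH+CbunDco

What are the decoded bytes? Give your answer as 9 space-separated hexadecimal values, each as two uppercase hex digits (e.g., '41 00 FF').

After char 0 ('w'=48): chars_in_quartet=1 acc=0x30 bytes_emitted=0
After char 1 ('X'=23): chars_in_quartet=2 acc=0xC17 bytes_emitted=0
After char 2 ('E'=4): chars_in_quartet=3 acc=0x305C4 bytes_emitted=0
After char 3 ('H'=7): chars_in_quartet=4 acc=0xC17107 -> emit C1 71 07, reset; bytes_emitted=3
After char 4 ('+'=62): chars_in_quartet=1 acc=0x3E bytes_emitted=3
After char 5 ('C'=2): chars_in_quartet=2 acc=0xF82 bytes_emitted=3
After char 6 ('b'=27): chars_in_quartet=3 acc=0x3E09B bytes_emitted=3
After char 7 ('u'=46): chars_in_quartet=4 acc=0xF826EE -> emit F8 26 EE, reset; bytes_emitted=6
After char 8 ('n'=39): chars_in_quartet=1 acc=0x27 bytes_emitted=6
After char 9 ('D'=3): chars_in_quartet=2 acc=0x9C3 bytes_emitted=6
After char 10 ('c'=28): chars_in_quartet=3 acc=0x270DC bytes_emitted=6
After char 11 ('o'=40): chars_in_quartet=4 acc=0x9C3728 -> emit 9C 37 28, reset; bytes_emitted=9

Answer: C1 71 07 F8 26 EE 9C 37 28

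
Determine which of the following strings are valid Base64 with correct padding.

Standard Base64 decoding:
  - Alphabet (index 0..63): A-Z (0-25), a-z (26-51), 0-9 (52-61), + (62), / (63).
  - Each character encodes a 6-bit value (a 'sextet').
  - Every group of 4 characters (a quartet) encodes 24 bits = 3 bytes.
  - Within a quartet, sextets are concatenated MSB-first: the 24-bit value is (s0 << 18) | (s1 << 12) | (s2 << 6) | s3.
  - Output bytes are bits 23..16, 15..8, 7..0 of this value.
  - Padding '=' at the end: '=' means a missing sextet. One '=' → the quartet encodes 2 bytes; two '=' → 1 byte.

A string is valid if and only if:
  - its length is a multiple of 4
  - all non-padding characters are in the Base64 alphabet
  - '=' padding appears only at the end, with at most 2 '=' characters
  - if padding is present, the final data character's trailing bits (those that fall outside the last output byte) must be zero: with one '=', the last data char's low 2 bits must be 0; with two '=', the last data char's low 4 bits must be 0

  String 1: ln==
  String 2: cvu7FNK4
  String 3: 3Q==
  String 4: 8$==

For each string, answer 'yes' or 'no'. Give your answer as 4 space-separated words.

Answer: no yes yes no

Derivation:
String 1: 'ln==' → invalid (bad trailing bits)
String 2: 'cvu7FNK4' → valid
String 3: '3Q==' → valid
String 4: '8$==' → invalid (bad char(s): ['$'])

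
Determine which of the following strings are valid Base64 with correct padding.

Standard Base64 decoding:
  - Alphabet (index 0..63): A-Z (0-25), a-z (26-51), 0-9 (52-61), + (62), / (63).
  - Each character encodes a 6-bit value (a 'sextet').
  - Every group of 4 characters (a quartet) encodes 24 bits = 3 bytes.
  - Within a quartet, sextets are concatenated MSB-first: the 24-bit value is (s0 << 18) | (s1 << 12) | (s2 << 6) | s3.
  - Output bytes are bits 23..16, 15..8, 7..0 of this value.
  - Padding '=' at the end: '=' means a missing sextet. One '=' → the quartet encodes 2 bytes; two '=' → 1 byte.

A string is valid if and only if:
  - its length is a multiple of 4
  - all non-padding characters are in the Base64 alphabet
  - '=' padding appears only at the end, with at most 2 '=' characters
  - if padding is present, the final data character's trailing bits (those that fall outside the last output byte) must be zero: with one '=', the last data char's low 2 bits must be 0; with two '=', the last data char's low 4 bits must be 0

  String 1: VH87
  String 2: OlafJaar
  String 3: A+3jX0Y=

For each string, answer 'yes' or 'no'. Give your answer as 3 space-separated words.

String 1: 'VH87' → valid
String 2: 'OlafJaar' → valid
String 3: 'A+3jX0Y=' → valid

Answer: yes yes yes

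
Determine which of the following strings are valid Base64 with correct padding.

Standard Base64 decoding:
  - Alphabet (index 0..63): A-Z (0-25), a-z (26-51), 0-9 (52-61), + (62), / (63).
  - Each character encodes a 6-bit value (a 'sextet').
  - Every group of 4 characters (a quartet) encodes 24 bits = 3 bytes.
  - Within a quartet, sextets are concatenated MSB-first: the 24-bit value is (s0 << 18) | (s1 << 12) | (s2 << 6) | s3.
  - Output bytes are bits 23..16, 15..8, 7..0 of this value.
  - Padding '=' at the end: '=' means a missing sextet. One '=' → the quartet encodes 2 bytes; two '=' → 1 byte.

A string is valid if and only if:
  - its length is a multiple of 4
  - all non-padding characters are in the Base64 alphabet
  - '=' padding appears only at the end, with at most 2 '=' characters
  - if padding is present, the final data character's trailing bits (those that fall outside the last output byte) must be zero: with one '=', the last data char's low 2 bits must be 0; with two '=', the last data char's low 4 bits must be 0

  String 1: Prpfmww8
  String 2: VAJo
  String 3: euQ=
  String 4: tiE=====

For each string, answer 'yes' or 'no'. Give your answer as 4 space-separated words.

Answer: yes yes yes no

Derivation:
String 1: 'Prpfmww8' → valid
String 2: 'VAJo' → valid
String 3: 'euQ=' → valid
String 4: 'tiE=====' → invalid (5 pad chars (max 2))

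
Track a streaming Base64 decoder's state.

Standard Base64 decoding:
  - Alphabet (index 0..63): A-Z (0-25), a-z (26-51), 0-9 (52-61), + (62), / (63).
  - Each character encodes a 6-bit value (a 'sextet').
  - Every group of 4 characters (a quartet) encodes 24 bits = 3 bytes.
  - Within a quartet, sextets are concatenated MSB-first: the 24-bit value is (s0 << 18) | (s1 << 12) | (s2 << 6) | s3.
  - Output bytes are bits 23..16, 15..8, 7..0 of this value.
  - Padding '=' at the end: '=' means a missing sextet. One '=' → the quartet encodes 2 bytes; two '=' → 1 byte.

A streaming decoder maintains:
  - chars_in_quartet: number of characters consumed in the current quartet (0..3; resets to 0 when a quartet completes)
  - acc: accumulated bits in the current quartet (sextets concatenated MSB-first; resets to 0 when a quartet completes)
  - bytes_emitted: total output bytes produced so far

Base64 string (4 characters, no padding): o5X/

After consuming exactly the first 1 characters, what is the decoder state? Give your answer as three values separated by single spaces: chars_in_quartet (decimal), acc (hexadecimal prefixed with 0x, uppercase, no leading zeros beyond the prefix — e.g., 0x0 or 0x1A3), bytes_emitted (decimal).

After char 0 ('o'=40): chars_in_quartet=1 acc=0x28 bytes_emitted=0

Answer: 1 0x28 0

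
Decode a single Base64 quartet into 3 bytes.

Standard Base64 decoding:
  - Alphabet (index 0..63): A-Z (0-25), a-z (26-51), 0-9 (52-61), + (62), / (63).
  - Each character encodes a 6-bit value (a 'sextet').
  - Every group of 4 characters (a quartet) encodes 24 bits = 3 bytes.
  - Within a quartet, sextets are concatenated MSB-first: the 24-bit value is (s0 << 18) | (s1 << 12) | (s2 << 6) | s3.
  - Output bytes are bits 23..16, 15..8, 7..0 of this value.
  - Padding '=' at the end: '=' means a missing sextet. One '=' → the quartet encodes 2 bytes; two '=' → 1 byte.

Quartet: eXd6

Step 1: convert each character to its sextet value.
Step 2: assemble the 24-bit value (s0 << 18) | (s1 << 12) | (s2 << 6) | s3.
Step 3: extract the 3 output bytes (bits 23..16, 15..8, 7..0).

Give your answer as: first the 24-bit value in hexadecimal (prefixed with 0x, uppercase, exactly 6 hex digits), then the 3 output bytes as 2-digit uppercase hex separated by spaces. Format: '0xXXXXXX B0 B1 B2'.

Answer: 0x79777A 79 77 7A

Derivation:
Sextets: e=30, X=23, d=29, 6=58
24-bit: (30<<18) | (23<<12) | (29<<6) | 58
      = 0x780000 | 0x017000 | 0x000740 | 0x00003A
      = 0x79777A
Bytes: (v>>16)&0xFF=79, (v>>8)&0xFF=77, v&0xFF=7A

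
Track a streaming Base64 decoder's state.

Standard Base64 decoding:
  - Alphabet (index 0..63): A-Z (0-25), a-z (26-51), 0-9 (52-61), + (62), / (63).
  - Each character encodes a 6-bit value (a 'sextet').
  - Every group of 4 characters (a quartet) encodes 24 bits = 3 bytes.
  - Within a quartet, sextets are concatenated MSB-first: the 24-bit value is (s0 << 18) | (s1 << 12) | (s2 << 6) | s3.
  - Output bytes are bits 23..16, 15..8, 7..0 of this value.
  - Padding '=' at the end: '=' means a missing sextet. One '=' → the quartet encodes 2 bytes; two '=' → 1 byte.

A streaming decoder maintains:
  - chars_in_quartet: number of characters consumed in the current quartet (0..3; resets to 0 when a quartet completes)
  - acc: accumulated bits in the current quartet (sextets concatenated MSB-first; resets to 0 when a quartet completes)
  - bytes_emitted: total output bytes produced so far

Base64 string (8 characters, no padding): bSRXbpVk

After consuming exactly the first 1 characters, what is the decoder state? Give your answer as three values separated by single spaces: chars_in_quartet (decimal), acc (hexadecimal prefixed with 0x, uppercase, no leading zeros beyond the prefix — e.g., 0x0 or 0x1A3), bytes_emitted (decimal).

Answer: 1 0x1B 0

Derivation:
After char 0 ('b'=27): chars_in_quartet=1 acc=0x1B bytes_emitted=0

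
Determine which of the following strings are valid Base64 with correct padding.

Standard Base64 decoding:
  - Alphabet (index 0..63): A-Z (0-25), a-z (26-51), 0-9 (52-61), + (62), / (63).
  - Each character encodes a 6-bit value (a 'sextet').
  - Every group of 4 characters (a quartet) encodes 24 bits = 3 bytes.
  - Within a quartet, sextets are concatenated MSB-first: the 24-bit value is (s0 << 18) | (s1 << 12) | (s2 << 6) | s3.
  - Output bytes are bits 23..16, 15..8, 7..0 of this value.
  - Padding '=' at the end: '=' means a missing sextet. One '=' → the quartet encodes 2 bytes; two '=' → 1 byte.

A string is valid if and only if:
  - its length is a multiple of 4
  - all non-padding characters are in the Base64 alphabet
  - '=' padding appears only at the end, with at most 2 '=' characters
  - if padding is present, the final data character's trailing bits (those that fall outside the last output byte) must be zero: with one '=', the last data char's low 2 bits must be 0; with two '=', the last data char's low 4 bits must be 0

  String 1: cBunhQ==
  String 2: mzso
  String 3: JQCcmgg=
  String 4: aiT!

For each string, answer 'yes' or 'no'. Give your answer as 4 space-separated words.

String 1: 'cBunhQ==' → valid
String 2: 'mzso' → valid
String 3: 'JQCcmgg=' → valid
String 4: 'aiT!' → invalid (bad char(s): ['!'])

Answer: yes yes yes no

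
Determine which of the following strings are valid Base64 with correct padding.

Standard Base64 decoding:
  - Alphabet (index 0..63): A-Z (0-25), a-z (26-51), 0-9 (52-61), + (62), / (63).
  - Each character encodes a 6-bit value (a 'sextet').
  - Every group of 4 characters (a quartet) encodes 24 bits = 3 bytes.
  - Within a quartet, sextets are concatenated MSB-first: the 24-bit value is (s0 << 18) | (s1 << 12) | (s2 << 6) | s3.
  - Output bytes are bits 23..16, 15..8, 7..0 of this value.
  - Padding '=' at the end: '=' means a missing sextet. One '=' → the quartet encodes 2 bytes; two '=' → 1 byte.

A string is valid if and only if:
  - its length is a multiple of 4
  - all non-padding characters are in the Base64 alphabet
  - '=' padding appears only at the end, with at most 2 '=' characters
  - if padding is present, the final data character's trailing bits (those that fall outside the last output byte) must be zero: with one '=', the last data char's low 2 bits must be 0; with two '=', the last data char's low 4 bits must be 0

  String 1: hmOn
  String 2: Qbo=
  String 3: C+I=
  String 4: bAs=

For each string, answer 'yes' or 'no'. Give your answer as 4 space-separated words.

Answer: yes yes yes yes

Derivation:
String 1: 'hmOn' → valid
String 2: 'Qbo=' → valid
String 3: 'C+I=' → valid
String 4: 'bAs=' → valid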